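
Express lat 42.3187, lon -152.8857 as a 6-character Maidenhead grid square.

BN32nh

Offset from 180°W / 90°S: lon 27.1143°, lat 132.3187°.
Field: lon ⌊27.1143/20⌋ = 1 → B; lat ⌊132.3187/10⌋ = 13 → N.
Square: lon ⌊7.1143/2⌋ = 3; lat ⌊2.3187/1⌋ = 2.
Subsquare: lon ⌊1.1143/0.0833333⌋ = 13 → n; lat ⌊0.3187/0.0416667⌋ = 7 → h.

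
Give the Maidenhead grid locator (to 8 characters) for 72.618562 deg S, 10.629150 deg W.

Add 180° to longitude and 90° to latitude: 169.37085, 17.38144.
Field: 169.37085/20 → 8 → I, 17.38144/10 → 1 → B; chars IB.
Square: 9.37085/2 → 4, 7.38144/1 → 7; chars 47.
Subsquare: 1.37085/0.0833333 → 16 → q, 0.38144/0.0416667 → 9 → j; chars qj.
Extended square: 0.03752/0.00833333 → 4, 0.00644/0.00416667 → 1; chars 41.

IB47qj41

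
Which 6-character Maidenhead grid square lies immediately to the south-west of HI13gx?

Longitude subsquare g = 6; −1 → 5 = f.
Latitude subsquare x = 23; −1 → 22 = w.

HI13fw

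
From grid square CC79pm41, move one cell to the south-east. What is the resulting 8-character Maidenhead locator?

CC79pm50

Longitude extended square 4; +1 → 5.
Latitude extended square 1; −1 → 0.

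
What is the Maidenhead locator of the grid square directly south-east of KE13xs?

Longitude subsquare x = 23; +1 → 24, wraps to 0 = a, carry into square.
Longitude square 1; +1 → 2.
Latitude subsquare s = 18; −1 → 17 = r.

KE23ar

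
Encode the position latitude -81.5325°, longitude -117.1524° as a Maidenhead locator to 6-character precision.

Add 180° to longitude and 90° to latitude: 62.8476, 8.4675.
Field (20°×10°, letters A–R): lon ⌊62.8476/20⌋ = 3 → D; lat ⌊8.4675/10⌋ = 0 → A.
Square (2°×1°, digits 0–9): lon ⌊2.8476/2⌋ = 1; lat ⌊8.4675/1⌋ = 8.
Subsquare (5′×2.5′, letters a–x): lon ⌊0.8476/0.0833333⌋ = 10 → k; lat ⌊0.4675/0.0416667⌋ = 11 → l.

DA18kl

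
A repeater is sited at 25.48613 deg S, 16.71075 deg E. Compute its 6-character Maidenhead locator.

Shift to the Maidenhead origin (180°W, 90°S): lon 196.7107, lat 64.5139.
Field: 196.7107/20 → 9 → J, 64.5139/10 → 6 → G; chars JG.
Square: 16.7107/2 → 8, 4.5139/1 → 4; chars 84.
Subsquare: 0.7107/0.0833333 → 8 → i, 0.5139/0.0416667 → 12 → m; chars im.

JG84im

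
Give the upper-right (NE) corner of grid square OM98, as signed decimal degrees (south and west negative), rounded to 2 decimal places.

Field O=14, M=12: +14·20° lon, +12·10° lat → SW at lon 100°, lat 30°.
Square 9, 8: +9·2° lon, +8·1° lat → SW at lon 118°, lat 38°.
Cell spans 2° lon × 1° lat. NE corner is SW corner plus one full cell.
latitude 39.00, longitude 120.00.

39.00, 120.00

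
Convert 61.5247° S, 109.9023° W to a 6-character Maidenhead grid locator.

Shift to the Maidenhead origin (180°W, 90°S): lon 70.0977, lat 28.4753.
Field: lon ⌊70.0977/20⌋ = 3 → D; lat ⌊28.4753/10⌋ = 2 → C.
Square: lon ⌊10.0977/2⌋ = 5; lat ⌊8.4753/1⌋ = 8.
Subsquare: lon ⌊0.0977/0.0833333⌋ = 1 → b; lat ⌊0.4753/0.0416667⌋ = 11 → l.

DC58bl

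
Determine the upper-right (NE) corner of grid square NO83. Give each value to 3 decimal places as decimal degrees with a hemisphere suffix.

Field N=13, O=14: +13·20° lon, +14·10° lat → SW at lon 80°, lat 50°.
Square 8, 3: +8·2° lon, +3·1° lat → SW at lon 96°, lat 53°.
Cell spans 2° lon × 1° lat. NE corner is SW corner plus one full cell.
latitude 54.000° N, longitude 98.000° E.

54.000° N, 98.000° E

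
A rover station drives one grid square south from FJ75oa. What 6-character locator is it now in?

FJ74ox

Latitude subsquare a = 0; −1 → -1, wraps to 23 = x, carry into square.
Latitude square 5; −1 → 4.
The longitude characters are unchanged.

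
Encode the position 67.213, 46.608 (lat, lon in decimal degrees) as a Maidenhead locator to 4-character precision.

Offset from 180°W / 90°S: lon 226.61°, lat 157.21°.
Field: 226.61/20 → 11 → L, 157.21/10 → 15 → P; chars LP.
Square: 6.61/2 → 3, 7.21/1 → 7; chars 37.

LP37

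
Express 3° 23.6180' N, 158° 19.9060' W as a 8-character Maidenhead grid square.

BJ03uj04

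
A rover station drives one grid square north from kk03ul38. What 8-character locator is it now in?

Latitude extended square 8; +1 → 9.
The longitude characters are unchanged.

KK03ul39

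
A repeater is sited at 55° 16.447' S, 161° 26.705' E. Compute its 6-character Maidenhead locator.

Add 180° to longitude and 90° to latitude: 341.4451, 34.7259.
Field (20°×10°, letters A–R): 341.4451/20 → 17 → R, 34.7259/10 → 3 → D; chars RD.
Square (2°×1°, digits 0–9): 1.4451/2 → 0, 4.7259/1 → 4; chars 04.
Subsquare (5′×2.5′, letters a–x): 1.4451/0.0833333 → 17 → r, 0.7259/0.0416667 → 17 → r; chars rr.

RD04rr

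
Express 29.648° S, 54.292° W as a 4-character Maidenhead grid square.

GG20

Offset from 180°W / 90°S: lon 125.71°, lat 60.35°.
Field: 125.71/20 → 6 → G, 60.35/10 → 6 → G; chars GG.
Square: 5.71/2 → 2, 0.35/1 → 0; chars 20.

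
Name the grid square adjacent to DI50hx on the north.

Latitude subsquare x = 23; +1 → 24, wraps to 0 = a, carry into square.
Latitude square 0; +1 → 1.
The longitude characters are unchanged.

DI51ha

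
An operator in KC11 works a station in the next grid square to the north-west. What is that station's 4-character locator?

KC02

Longitude square 1; −1 → 0.
Latitude square 1; +1 → 2.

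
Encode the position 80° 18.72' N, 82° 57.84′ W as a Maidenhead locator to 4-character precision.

ER80

Offset from 180°W / 90°S: lon 97.04°, lat 170.31°.
Field (20°×10°, letters A–R): lon ⌊97.04/20⌋ = 4 → E; lat ⌊170.31/10⌋ = 17 → R.
Square (2°×1°, digits 0–9): lon ⌊17.04/2⌋ = 8; lat ⌊0.31/1⌋ = 0.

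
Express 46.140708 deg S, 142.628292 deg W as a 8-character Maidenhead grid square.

BE83qu46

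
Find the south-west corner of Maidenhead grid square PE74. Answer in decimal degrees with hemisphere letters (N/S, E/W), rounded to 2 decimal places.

46.00° S, 134.00° E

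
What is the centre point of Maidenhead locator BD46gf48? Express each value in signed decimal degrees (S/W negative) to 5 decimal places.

Field B=1, D=3: +1·20° lon, +3·10° lat → SW at lon -160°, lat -60°.
Square 4, 6: +4·2° lon, +6·1° lat → SW at lon -152°, lat -54°.
Subsquare g=6, f=5: +6·0.0833333° lon, +5·0.0416667° lat → SW at lon -151.5°, lat -53.7917°.
Extended square 4, 8: +4·0.00833333° lon, +8·0.00416667° lat → SW at lon -151.467°, lat -53.7583°.
Cell spans 0.00833333° lon × 0.00416667° lat. Centre is SW corner plus half of each.
latitude -53.75625, longitude -151.46250.

-53.75625, -151.46250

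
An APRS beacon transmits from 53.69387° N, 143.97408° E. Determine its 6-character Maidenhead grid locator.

Add 180° to longitude and 90° to latitude: 323.9741, 143.6939.
Field: lon ⌊323.9741/20⌋ = 16 → Q; lat ⌊143.6939/10⌋ = 14 → O.
Square: lon ⌊3.9741/2⌋ = 1; lat ⌊3.6939/1⌋ = 3.
Subsquare: lon ⌊1.9741/0.0833333⌋ = 23 → x; lat ⌊0.6939/0.0416667⌋ = 16 → q.

QO13xq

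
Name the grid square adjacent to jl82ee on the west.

Longitude subsquare e = 4; −1 → 3 = d.
The latitude characters are unchanged.

JL82de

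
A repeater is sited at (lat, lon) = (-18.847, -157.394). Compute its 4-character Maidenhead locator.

BH11

Add 180° to longitude and 90° to latitude: 22.61, 71.15.
Field (20°×10°, letters A–R): lon ⌊22.61/20⌋ = 1 → B; lat ⌊71.15/10⌋ = 7 → H.
Square (2°×1°, digits 0–9): lon ⌊2.61/2⌋ = 1; lat ⌊1.15/1⌋ = 1.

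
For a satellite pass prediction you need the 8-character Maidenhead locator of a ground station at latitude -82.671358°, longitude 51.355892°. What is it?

LA57qh28

Add 180° to longitude and 90° to latitude: 231.35589, 7.32864.
Field (20°×10°, letters A–R): 231.35589/20 → 11 → L, 7.32864/10 → 0 → A; chars LA.
Square (2°×1°, digits 0–9): 11.35589/2 → 5, 7.32864/1 → 7; chars 57.
Subsquare (5′×2.5′, letters a–x): 1.35589/0.0833333 → 16 → q, 0.32864/0.0416667 → 7 → h; chars qh.
Extended square (30″×15″, digits 0–9): 0.02256/0.00833333 → 2, 0.03698/0.00416667 → 8; chars 28.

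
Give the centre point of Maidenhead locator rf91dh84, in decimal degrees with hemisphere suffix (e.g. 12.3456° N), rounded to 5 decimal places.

38.68958° S, 178.32083° E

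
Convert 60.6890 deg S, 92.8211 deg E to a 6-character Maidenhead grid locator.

NC69jh

Add 180° to longitude and 90° to latitude: 272.8211, 29.3110.
Field (20°×10°, letters A–R): lon ⌊272.8211/20⌋ = 13 → N; lat ⌊29.3110/10⌋ = 2 → C.
Square (2°×1°, digits 0–9): lon ⌊12.8211/2⌋ = 6; lat ⌊9.3110/1⌋ = 9.
Subsquare (5′×2.5′, letters a–x): lon ⌊0.8211/0.0833333⌋ = 9 → j; lat ⌊0.3110/0.0416667⌋ = 7 → h.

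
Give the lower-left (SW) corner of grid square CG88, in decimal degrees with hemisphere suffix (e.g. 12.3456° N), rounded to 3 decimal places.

Field C=2, G=6: +2·20° lon, +6·10° lat → SW at lon -140°, lat -30°.
Square 8, 8: +8·2° lon, +8·1° lat → SW at lon -124°, lat -22°.
latitude 22.000° S, longitude 124.000° W.

22.000° S, 124.000° W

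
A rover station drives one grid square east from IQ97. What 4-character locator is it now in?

JQ07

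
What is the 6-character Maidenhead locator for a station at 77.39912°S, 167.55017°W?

AB62fo

Add 180° to longitude and 90° to latitude: 12.4498, 12.6009.
Field: lon ⌊12.4498/20⌋ = 0 → A; lat ⌊12.6009/10⌋ = 1 → B.
Square: lon ⌊12.4498/2⌋ = 6; lat ⌊2.6009/1⌋ = 2.
Subsquare: lon ⌊0.4498/0.0833333⌋ = 5 → f; lat ⌊0.6009/0.0416667⌋ = 14 → o.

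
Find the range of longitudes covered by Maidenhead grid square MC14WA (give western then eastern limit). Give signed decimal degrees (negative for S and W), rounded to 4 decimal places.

Field M=12, C=2: +12·20° lon, +2·10° lat → SW at lon 60°, lat -70°.
Square 1, 4: +1·2° lon, +4·1° lat → SW at lon 62°, lat -66°.
Subsquare w=22, a=0: +22·0.0833333° lon, +0·0.0416667° lat → SW at lon 63.8333°, lat -66°.
Cell spans 0.0833333° lon × 0.0416667° lat.
west 63.8333, east 63.9167.

63.8333, 63.9167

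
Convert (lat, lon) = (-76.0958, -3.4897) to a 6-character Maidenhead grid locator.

Offset from 180°W / 90°S: lon 176.5103°, lat 13.9042°.
Field (20°×10°, letters A–R): lon ⌊176.5103/20⌋ = 8 → I; lat ⌊13.9042/10⌋ = 1 → B.
Square (2°×1°, digits 0–9): lon ⌊16.5103/2⌋ = 8; lat ⌊3.9042/1⌋ = 3.
Subsquare (5′×2.5′, letters a–x): lon ⌊0.5103/0.0833333⌋ = 6 → g; lat ⌊0.9042/0.0416667⌋ = 21 → v.

IB83gv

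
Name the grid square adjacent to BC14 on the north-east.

BC25

Longitude square 1; +1 → 2.
Latitude square 4; +1 → 5.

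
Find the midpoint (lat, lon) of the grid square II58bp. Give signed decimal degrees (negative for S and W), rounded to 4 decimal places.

-1.3542, -9.8750

Field I=8, I=8: +8·20° lon, +8·10° lat → SW at lon -20°, lat -10°.
Square 5, 8: +5·2° lon, +8·1° lat → SW at lon -10°, lat -2°.
Subsquare b=1, p=15: +1·0.0833333° lon, +15·0.0416667° lat → SW at lon -9.91667°, lat -1.375°.
Cell spans 0.0833333° lon × 0.0416667° lat. Centre is SW corner plus half of each.
latitude -1.3542, longitude -9.8750.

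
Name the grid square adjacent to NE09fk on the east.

Longitude subsquare f = 5; +1 → 6 = g.
The latitude characters are unchanged.

NE09gk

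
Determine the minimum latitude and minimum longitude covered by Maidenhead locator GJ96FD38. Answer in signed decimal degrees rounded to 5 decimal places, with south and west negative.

6.15833, -41.55833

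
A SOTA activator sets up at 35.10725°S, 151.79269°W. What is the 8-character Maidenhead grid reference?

BF44cv44

Shift to the Maidenhead origin (180°W, 90°S): lon 28.20731, lat 54.89275.
Field: 28.20731/20 → 1 → B, 54.89275/10 → 5 → F; chars BF.
Square: 8.20731/2 → 4, 4.89275/1 → 4; chars 44.
Subsquare: 0.20731/0.0833333 → 2 → c, 0.89275/0.0416667 → 21 → v; chars cv.
Extended square: 0.04064/0.00833333 → 4, 0.01775/0.00416667 → 4; chars 44.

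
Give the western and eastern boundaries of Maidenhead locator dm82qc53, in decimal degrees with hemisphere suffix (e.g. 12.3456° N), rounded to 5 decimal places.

102.62500° W, 102.61667° W

Field D=3, M=12: +3·20° lon, +12·10° lat → SW at lon -120°, lat 30°.
Square 8, 2: +8·2° lon, +2·1° lat → SW at lon -104°, lat 32°.
Subsquare q=16, c=2: +16·0.0833333° lon, +2·0.0416667° lat → SW at lon -102.667°, lat 32.0833°.
Extended square 5, 3: +5·0.00833333° lon, +3·0.00416667° lat → SW at lon -102.625°, lat 32.0958°.
Cell spans 0.00833333° lon × 0.00416667° lat.
west 102.62500° W, east 102.61667° W.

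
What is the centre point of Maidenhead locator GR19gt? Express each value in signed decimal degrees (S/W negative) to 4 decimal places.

89.8125, -57.4583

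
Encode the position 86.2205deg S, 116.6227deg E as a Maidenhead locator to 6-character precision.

OA83hs

Shift to the Maidenhead origin (180°W, 90°S): lon 296.6227, lat 3.7795.
Field: 296.6227/20 → 14 → O, 3.7795/10 → 0 → A; chars OA.
Square: 16.6227/2 → 8, 3.7795/1 → 3; chars 83.
Subsquare: 0.6227/0.0833333 → 7 → h, 0.7795/0.0416667 → 18 → s; chars hs.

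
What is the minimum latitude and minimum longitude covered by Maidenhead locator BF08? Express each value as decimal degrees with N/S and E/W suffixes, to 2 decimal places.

Field B=1, F=5: +1·20° lon, +5·10° lat → SW at lon -160°, lat -40°.
Square 0, 8: +0·2° lon, +8·1° lat → SW at lon -160°, lat -32°.
latitude 32.00° S, longitude 160.00° W.

32.00° S, 160.00° W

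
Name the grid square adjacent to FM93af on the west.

Longitude subsquare a = 0; −1 → -1, wraps to 23 = x, carry into square.
Longitude square 9; −1 → 8.
The latitude characters are unchanged.

FM83xf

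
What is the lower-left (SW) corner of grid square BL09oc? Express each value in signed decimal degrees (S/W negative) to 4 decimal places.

29.0833, -158.8333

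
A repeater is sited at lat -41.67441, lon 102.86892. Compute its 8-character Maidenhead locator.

OE18kh48

Offset from 180°W / 90°S: lon 282.86892°, lat 48.32559°.
Field (20°×10°, letters A–R): 282.86892/20 → 14 → O, 48.32559/10 → 4 → E; chars OE.
Square (2°×1°, digits 0–9): 2.86892/2 → 1, 8.32559/1 → 8; chars 18.
Subsquare (5′×2.5′, letters a–x): 0.86892/0.0833333 → 10 → k, 0.32559/0.0416667 → 7 → h; chars kh.
Extended square (30″×15″, digits 0–9): 0.03559/0.00833333 → 4, 0.03392/0.00416667 → 8; chars 48.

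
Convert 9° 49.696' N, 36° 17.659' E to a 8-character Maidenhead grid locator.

KJ89dt58

Shift to the Maidenhead origin (180°W, 90°S): lon 216.29432, lat 99.82827.
Field: 216.29432/20 → 10 → K, 99.82827/10 → 9 → J; chars KJ.
Square: 16.29432/2 → 8, 9.82827/1 → 9; chars 89.
Subsquare: 0.29432/0.0833333 → 3 → d, 0.82827/0.0416667 → 19 → t; chars dt.
Extended square: 0.04432/0.00833333 → 5, 0.03660/0.00416667 → 8; chars 58.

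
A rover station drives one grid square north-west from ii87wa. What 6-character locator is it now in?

II87vb

Longitude subsquare w = 22; −1 → 21 = v.
Latitude subsquare a = 0; +1 → 1 = b.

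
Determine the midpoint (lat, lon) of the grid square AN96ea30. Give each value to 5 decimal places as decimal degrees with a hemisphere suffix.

Field A=0, N=13: +0·20° lon, +13·10° lat → SW at lon -180°, lat 40°.
Square 9, 6: +9·2° lon, +6·1° lat → SW at lon -162°, lat 46°.
Subsquare e=4, a=0: +4·0.0833333° lon, +0·0.0416667° lat → SW at lon -161.667°, lat 46°.
Extended square 3, 0: +3·0.00833333° lon, +0·0.00416667° lat → SW at lon -161.642°, lat 46°.
Cell spans 0.00833333° lon × 0.00416667° lat. Centre is SW corner plus half of each.
latitude 46.00208° N, longitude 161.63750° W.

46.00208° N, 161.63750° W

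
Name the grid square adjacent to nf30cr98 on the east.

Longitude extended square 9; +1 → 10, wraps to 0, carry into subsquare.
Longitude subsquare c = 2; +1 → 3 = d.
The latitude characters are unchanged.

NF30dr08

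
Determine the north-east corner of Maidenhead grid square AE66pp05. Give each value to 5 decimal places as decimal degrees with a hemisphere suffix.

Field A=0, E=4: +0·20° lon, +4·10° lat → SW at lon -180°, lat -50°.
Square 6, 6: +6·2° lon, +6·1° lat → SW at lon -168°, lat -44°.
Subsquare p=15, p=15: +15·0.0833333° lon, +15·0.0416667° lat → SW at lon -166.75°, lat -43.375°.
Extended square 0, 5: +0·0.00833333° lon, +5·0.00416667° lat → SW at lon -166.75°, lat -43.3542°.
Cell spans 0.00833333° lon × 0.00416667° lat. NE corner is SW corner plus one full cell.
latitude 43.35000° S, longitude 166.74167° W.

43.35000° S, 166.74167° W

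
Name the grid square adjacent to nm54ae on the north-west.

NM44xf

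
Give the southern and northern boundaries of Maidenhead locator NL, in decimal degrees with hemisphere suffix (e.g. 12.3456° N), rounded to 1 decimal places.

20.0° N, 30.0° N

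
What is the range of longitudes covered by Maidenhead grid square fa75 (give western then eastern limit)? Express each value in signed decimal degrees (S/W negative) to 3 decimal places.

-66.000, -64.000

Field F=5, A=0: +5·20° lon, +0·10° lat → SW at lon -80°, lat -90°.
Square 7, 5: +7·2° lon, +5·1° lat → SW at lon -66°, lat -85°.
Cell spans 2° lon × 1° lat.
west -66.000, east -64.000.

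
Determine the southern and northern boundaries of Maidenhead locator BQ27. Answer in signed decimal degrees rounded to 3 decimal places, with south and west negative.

Field B=1, Q=16: +1·20° lon, +16·10° lat → SW at lon -160°, lat 70°.
Square 2, 7: +2·2° lon, +7·1° lat → SW at lon -156°, lat 77°.
Cell spans 2° lon × 1° lat.
south 77.000, north 78.000.

77.000, 78.000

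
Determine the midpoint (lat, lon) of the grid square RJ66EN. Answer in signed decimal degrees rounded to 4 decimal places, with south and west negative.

6.5625, 172.3750

Field R=17, J=9: +17·20° lon, +9·10° lat → SW at lon 160°, lat 0°.
Square 6, 6: +6·2° lon, +6·1° lat → SW at lon 172°, lat 6°.
Subsquare e=4, n=13: +4·0.0833333° lon, +13·0.0416667° lat → SW at lon 172.333°, lat 6.54167°.
Cell spans 0.0833333° lon × 0.0416667° lat. Centre is SW corner plus half of each.
latitude 6.5625, longitude 172.3750.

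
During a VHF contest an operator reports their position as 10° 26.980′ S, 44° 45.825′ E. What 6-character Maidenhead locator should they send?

Add 180° to longitude and 90° to latitude: 224.7638, 79.5503.
Field: lon ⌊224.7638/20⌋ = 11 → L; lat ⌊79.5503/10⌋ = 7 → H.
Square: lon ⌊4.7638/2⌋ = 2; lat ⌊9.5503/1⌋ = 9.
Subsquare: lon ⌊0.7638/0.0833333⌋ = 9 → j; lat ⌊0.5503/0.0416667⌋ = 13 → n.

LH29jn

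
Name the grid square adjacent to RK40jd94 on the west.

RK40jd84

Longitude extended square 9; −1 → 8.
The latitude characters are unchanged.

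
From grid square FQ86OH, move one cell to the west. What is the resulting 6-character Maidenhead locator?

FQ86nh

Longitude subsquare o = 14; −1 → 13 = n.
The latitude characters are unchanged.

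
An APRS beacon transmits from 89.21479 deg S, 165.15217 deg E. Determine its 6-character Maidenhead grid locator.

RA20ns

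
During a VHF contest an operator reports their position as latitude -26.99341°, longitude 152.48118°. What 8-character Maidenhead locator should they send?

Add 180° to longitude and 90° to latitude: 332.48118, 63.00659.
Field: 332.48118/20 → 16 → Q, 63.00659/10 → 6 → G; chars QG.
Square: 12.48118/2 → 6, 3.00659/1 → 3; chars 63.
Subsquare: 0.48118/0.0833333 → 5 → f, 0.00659/0.0416667 → 0 → a; chars fa.
Extended square: 0.06451/0.00833333 → 7, 0.00659/0.00416667 → 1; chars 71.

QG63fa71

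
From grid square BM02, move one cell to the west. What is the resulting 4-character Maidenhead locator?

Longitude square 0; −1 → -1, wraps to 9, carry into field.
Longitude field B = 1; −1 → 0 = A.
The latitude characters are unchanged.

AM92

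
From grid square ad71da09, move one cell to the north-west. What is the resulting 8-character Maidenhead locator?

Longitude extended square 0; −1 → -1, wraps to 9, carry into subsquare.
Longitude subsquare d = 3; −1 → 2 = c.
Latitude extended square 9; +1 → 10, wraps to 0, carry into subsquare.
Latitude subsquare a = 0; +1 → 1 = b.

AD71cb90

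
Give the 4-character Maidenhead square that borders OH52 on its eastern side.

OH62

Longitude square 5; +1 → 6.
The latitude characters are unchanged.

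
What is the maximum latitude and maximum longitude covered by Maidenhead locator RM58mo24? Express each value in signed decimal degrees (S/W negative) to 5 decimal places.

38.60417, 171.02500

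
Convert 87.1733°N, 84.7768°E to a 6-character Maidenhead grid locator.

NR27je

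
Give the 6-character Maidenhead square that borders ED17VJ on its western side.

ED17uj

Longitude subsquare v = 21; −1 → 20 = u.
The latitude characters are unchanged.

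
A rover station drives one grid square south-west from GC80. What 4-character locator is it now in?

Longitude square 8; −1 → 7.
Latitude square 0; −1 → -1, wraps to 9, carry into field.
Latitude field C = 2; −1 → 1 = B.

GB79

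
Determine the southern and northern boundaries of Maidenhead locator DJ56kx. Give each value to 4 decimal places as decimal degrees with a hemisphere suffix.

6.9583° N, 7.0000° N

Field D=3, J=9: +3·20° lon, +9·10° lat → SW at lon -120°, lat 0°.
Square 5, 6: +5·2° lon, +6·1° lat → SW at lon -110°, lat 6°.
Subsquare k=10, x=23: +10·0.0833333° lon, +23·0.0416667° lat → SW at lon -109.167°, lat 6.95833°.
Cell spans 0.0833333° lon × 0.0416667° lat.
south 6.9583° N, north 7.0000° N.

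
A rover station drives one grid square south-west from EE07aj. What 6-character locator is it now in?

Longitude subsquare a = 0; −1 → -1, wraps to 23 = x, carry into square.
Longitude square 0; −1 → -1, wraps to 9, carry into field.
Longitude field E = 4; −1 → 3 = D.
Latitude subsquare j = 9; −1 → 8 = i.

DE97xi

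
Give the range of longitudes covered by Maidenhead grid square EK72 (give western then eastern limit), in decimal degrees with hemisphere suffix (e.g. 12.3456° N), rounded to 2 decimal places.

86.00° W, 84.00° W

Field E=4, K=10: +4·20° lon, +10·10° lat → SW at lon -100°, lat 10°.
Square 7, 2: +7·2° lon, +2·1° lat → SW at lon -86°, lat 12°.
Cell spans 2° lon × 1° lat.
west 86.00° W, east 84.00° W.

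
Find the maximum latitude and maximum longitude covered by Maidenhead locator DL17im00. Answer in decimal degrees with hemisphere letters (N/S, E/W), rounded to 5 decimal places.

Field D=3, L=11: +3·20° lon, +11·10° lat → SW at lon -120°, lat 20°.
Square 1, 7: +1·2° lon, +7·1° lat → SW at lon -118°, lat 27°.
Subsquare i=8, m=12: +8·0.0833333° lon, +12·0.0416667° lat → SW at lon -117.333°, lat 27.5°.
Extended square 0, 0: +0·0.00833333° lon, +0·0.00416667° lat → SW at lon -117.333°, lat 27.5°.
Cell spans 0.00833333° lon × 0.00416667° lat. NE corner is SW corner plus one full cell.
latitude 27.50417° N, longitude 117.32500° W.

27.50417° N, 117.32500° W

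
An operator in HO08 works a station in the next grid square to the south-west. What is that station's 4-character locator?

GO97

Longitude square 0; −1 → -1, wraps to 9, carry into field.
Longitude field H = 7; −1 → 6 = G.
Latitude square 8; −1 → 7.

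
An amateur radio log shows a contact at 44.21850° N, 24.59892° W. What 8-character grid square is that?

HN74qf82

Offset from 180°W / 90°S: lon 155.40108°, lat 134.21850°.
Field: 155.40108/20 → 7 → H, 134.21850/10 → 13 → N; chars HN.
Square: 15.40108/2 → 7, 4.21850/1 → 4; chars 74.
Subsquare: 1.40108/0.0833333 → 16 → q, 0.21850/0.0416667 → 5 → f; chars qf.
Extended square: 0.06775/0.00833333 → 8, 0.01017/0.00416667 → 2; chars 82.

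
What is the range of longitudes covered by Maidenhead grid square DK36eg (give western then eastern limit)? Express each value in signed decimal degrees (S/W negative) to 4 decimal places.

-113.6667, -113.5833

Field D=3, K=10: +3·20° lon, +10·10° lat → SW at lon -120°, lat 10°.
Square 3, 6: +3·2° lon, +6·1° lat → SW at lon -114°, lat 16°.
Subsquare e=4, g=6: +4·0.0833333° lon, +6·0.0416667° lat → SW at lon -113.667°, lat 16.25°.
Cell spans 0.0833333° lon × 0.0416667° lat.
west -113.6667, east -113.5833.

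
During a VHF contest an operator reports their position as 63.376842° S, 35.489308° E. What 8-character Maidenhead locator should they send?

Add 180° to longitude and 90° to latitude: 215.48931, 26.62316.
Field: lon ⌊215.48931/20⌋ = 10 → K; lat ⌊26.62316/10⌋ = 2 → C.
Square: lon ⌊15.48931/2⌋ = 7; lat ⌊6.62316/1⌋ = 6.
Subsquare: lon ⌊1.48931/0.0833333⌋ = 17 → r; lat ⌊0.62316/0.0416667⌋ = 14 → o.
Extended square: lon ⌊0.07264/0.00833333⌋ = 8; lat ⌊0.03982/0.00416667⌋ = 9.

KC76ro89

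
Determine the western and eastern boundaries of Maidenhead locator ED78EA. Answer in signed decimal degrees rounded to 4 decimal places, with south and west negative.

-85.6667, -85.5833

Field E=4, D=3: +4·20° lon, +3·10° lat → SW at lon -100°, lat -60°.
Square 7, 8: +7·2° lon, +8·1° lat → SW at lon -86°, lat -52°.
Subsquare e=4, a=0: +4·0.0833333° lon, +0·0.0416667° lat → SW at lon -85.6667°, lat -52°.
Cell spans 0.0833333° lon × 0.0416667° lat.
west -85.6667, east -85.5833.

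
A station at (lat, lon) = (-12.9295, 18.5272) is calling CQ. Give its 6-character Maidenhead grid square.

JH97gb

Shift to the Maidenhead origin (180°W, 90°S): lon 198.5272, lat 77.0705.
Field: 198.5272/20 → 9 → J, 77.0705/10 → 7 → H; chars JH.
Square: 18.5272/2 → 9, 7.0705/1 → 7; chars 97.
Subsquare: 0.5272/0.0833333 → 6 → g, 0.0705/0.0416667 → 1 → b; chars gb.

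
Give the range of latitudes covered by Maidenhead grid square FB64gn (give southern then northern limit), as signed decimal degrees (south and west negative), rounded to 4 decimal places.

Field F=5, B=1: +5·20° lon, +1·10° lat → SW at lon -80°, lat -80°.
Square 6, 4: +6·2° lon, +4·1° lat → SW at lon -68°, lat -76°.
Subsquare g=6, n=13: +6·0.0833333° lon, +13·0.0416667° lat → SW at lon -67.5°, lat -75.4583°.
Cell spans 0.0833333° lon × 0.0416667° lat.
south -75.4583, north -75.4167.

-75.4583, -75.4167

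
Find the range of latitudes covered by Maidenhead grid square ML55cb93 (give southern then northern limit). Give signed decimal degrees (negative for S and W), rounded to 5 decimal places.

Field M=12, L=11: +12·20° lon, +11·10° lat → SW at lon 60°, lat 20°.
Square 5, 5: +5·2° lon, +5·1° lat → SW at lon 70°, lat 25°.
Subsquare c=2, b=1: +2·0.0833333° lon, +1·0.0416667° lat → SW at lon 70.1667°, lat 25.0417°.
Extended square 9, 3: +9·0.00833333° lon, +3·0.00416667° lat → SW at lon 70.2417°, lat 25.0542°.
Cell spans 0.00833333° lon × 0.00416667° lat.
south 25.05417, north 25.05833.

25.05417, 25.05833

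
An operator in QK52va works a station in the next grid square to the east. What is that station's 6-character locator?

Longitude subsquare v = 21; +1 → 22 = w.
The latitude characters are unchanged.

QK52wa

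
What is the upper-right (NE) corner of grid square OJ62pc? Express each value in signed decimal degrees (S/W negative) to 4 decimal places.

2.1250, 113.3333

Field O=14, J=9: +14·20° lon, +9·10° lat → SW at lon 100°, lat 0°.
Square 6, 2: +6·2° lon, +2·1° lat → SW at lon 112°, lat 2°.
Subsquare p=15, c=2: +15·0.0833333° lon, +2·0.0416667° lat → SW at lon 113.25°, lat 2.08333°.
Cell spans 0.0833333° lon × 0.0416667° lat. NE corner is SW corner plus one full cell.
latitude 2.1250, longitude 113.3333.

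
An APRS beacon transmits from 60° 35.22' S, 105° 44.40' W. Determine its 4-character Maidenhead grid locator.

DC79

Add 180° to longitude and 90° to latitude: 74.26, 29.41.
Field: lon ⌊74.26/20⌋ = 3 → D; lat ⌊29.41/10⌋ = 2 → C.
Square: lon ⌊14.26/2⌋ = 7; lat ⌊9.41/1⌋ = 9.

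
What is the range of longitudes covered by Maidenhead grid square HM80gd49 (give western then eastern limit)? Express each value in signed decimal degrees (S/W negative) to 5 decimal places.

Field H=7, M=12: +7·20° lon, +12·10° lat → SW at lon -40°, lat 30°.
Square 8, 0: +8·2° lon, +0·1° lat → SW at lon -24°, lat 30°.
Subsquare g=6, d=3: +6·0.0833333° lon, +3·0.0416667° lat → SW at lon -23.5°, lat 30.125°.
Extended square 4, 9: +4·0.00833333° lon, +9·0.00416667° lat → SW at lon -23.4667°, lat 30.1625°.
Cell spans 0.00833333° lon × 0.00416667° lat.
west -23.46667, east -23.45833.

-23.46667, -23.45833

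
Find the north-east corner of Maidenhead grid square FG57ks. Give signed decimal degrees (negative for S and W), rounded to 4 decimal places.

Field F=5, G=6: +5·20° lon, +6·10° lat → SW at lon -80°, lat -30°.
Square 5, 7: +5·2° lon, +7·1° lat → SW at lon -70°, lat -23°.
Subsquare k=10, s=18: +10·0.0833333° lon, +18·0.0416667° lat → SW at lon -69.1667°, lat -22.25°.
Cell spans 0.0833333° lon × 0.0416667° lat. NE corner is SW corner plus one full cell.
latitude -22.2083, longitude -69.0833.

-22.2083, -69.0833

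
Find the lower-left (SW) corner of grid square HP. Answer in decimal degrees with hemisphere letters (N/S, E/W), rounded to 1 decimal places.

Field H=7, P=15: +7·20° lon, +15·10° lat → SW at lon -40°, lat 60°.
latitude 60.0° N, longitude 40.0° W.

60.0° N, 40.0° W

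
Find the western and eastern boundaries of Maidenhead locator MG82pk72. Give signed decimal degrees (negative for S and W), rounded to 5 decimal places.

Field M=12, G=6: +12·20° lon, +6·10° lat → SW at lon 60°, lat -30°.
Square 8, 2: +8·2° lon, +2·1° lat → SW at lon 76°, lat -28°.
Subsquare p=15, k=10: +15·0.0833333° lon, +10·0.0416667° lat → SW at lon 77.25°, lat -27.5833°.
Extended square 7, 2: +7·0.00833333° lon, +2·0.00416667° lat → SW at lon 77.3083°, lat -27.575°.
Cell spans 0.00833333° lon × 0.00416667° lat.
west 77.30833, east 77.31667.

77.30833, 77.31667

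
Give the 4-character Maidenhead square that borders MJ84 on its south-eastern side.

MJ93

Longitude square 8; +1 → 9.
Latitude square 4; −1 → 3.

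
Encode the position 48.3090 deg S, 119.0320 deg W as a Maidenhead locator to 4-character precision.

DE01

Offset from 180°W / 90°S: lon 60.97°, lat 41.69°.
Field: 60.97/20 → 3 → D, 41.69/10 → 4 → E; chars DE.
Square: 0.97/2 → 0, 1.69/1 → 1; chars 01.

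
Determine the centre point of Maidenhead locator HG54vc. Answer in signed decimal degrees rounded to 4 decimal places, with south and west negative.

Field H=7, G=6: +7·20° lon, +6·10° lat → SW at lon -40°, lat -30°.
Square 5, 4: +5·2° lon, +4·1° lat → SW at lon -30°, lat -26°.
Subsquare v=21, c=2: +21·0.0833333° lon, +2·0.0416667° lat → SW at lon -28.25°, lat -25.9167°.
Cell spans 0.0833333° lon × 0.0416667° lat. Centre is SW corner plus half of each.
latitude -25.8958, longitude -28.2083.

-25.8958, -28.2083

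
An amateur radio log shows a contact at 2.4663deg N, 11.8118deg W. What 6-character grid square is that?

IJ42cl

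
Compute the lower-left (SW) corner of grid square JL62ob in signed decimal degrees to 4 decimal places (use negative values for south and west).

Field J=9, L=11: +9·20° lon, +11·10° lat → SW at lon 0°, lat 20°.
Square 6, 2: +6·2° lon, +2·1° lat → SW at lon 12°, lat 22°.
Subsquare o=14, b=1: +14·0.0833333° lon, +1·0.0416667° lat → SW at lon 13.1667°, lat 22.0417°.
latitude 22.0417, longitude 13.1667.

22.0417, 13.1667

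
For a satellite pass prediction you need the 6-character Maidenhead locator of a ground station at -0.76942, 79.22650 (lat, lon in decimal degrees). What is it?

MI99of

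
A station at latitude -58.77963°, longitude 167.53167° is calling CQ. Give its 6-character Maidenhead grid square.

RD31sf

Add 180° to longitude and 90° to latitude: 347.5317, 31.2204.
Field: 347.5317/20 → 17 → R, 31.2204/10 → 3 → D; chars RD.
Square: 7.5317/2 → 3, 1.2204/1 → 1; chars 31.
Subsquare: 1.5317/0.0833333 → 18 → s, 0.2204/0.0416667 → 5 → f; chars sf.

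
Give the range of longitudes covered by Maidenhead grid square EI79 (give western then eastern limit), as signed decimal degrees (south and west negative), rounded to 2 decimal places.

-86.00, -84.00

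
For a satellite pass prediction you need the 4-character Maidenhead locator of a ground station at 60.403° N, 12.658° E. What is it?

Offset from 180°W / 90°S: lon 192.66°, lat 150.40°.
Field: 192.66/20 → 9 → J, 150.40/10 → 15 → P; chars JP.
Square: 12.66/2 → 6, 0.40/1 → 0; chars 60.

JP60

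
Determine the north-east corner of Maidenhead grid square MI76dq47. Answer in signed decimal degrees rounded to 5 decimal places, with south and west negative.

Field M=12, I=8: +12·20° lon, +8·10° lat → SW at lon 60°, lat -10°.
Square 7, 6: +7·2° lon, +6·1° lat → SW at lon 74°, lat -4°.
Subsquare d=3, q=16: +3·0.0833333° lon, +16·0.0416667° lat → SW at lon 74.25°, lat -3.33333°.
Extended square 4, 7: +4·0.00833333° lon, +7·0.00416667° lat → SW at lon 74.2833°, lat -3.30417°.
Cell spans 0.00833333° lon × 0.00416667° lat. NE corner is SW corner plus one full cell.
latitude -3.30000, longitude 74.29167.

-3.30000, 74.29167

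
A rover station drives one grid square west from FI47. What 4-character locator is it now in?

Longitude square 4; −1 → 3.
The latitude characters are unchanged.

FI37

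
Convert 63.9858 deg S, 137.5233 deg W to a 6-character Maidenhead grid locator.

Offset from 180°W / 90°S: lon 42.4767°, lat 26.0142°.
Field: lon ⌊42.4767/20⌋ = 2 → C; lat ⌊26.0142/10⌋ = 2 → C.
Square: lon ⌊2.4767/2⌋ = 1; lat ⌊6.0142/1⌋ = 6.
Subsquare: lon ⌊0.4767/0.0833333⌋ = 5 → f; lat ⌊0.0142/0.0416667⌋ = 0 → a.

CC16fa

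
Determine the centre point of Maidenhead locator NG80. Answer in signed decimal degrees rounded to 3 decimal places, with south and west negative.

Field N=13, G=6: +13·20° lon, +6·10° lat → SW at lon 80°, lat -30°.
Square 8, 0: +8·2° lon, +0·1° lat → SW at lon 96°, lat -30°.
Cell spans 2° lon × 1° lat. Centre is SW corner plus half of each.
latitude -29.500, longitude 97.000.

-29.500, 97.000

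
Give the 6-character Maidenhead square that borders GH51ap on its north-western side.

GH41xq

Longitude subsquare a = 0; −1 → -1, wraps to 23 = x, carry into square.
Longitude square 5; −1 → 4.
Latitude subsquare p = 15; +1 → 16 = q.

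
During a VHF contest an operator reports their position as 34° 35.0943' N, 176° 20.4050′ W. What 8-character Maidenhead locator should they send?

AM14to90

Offset from 180°W / 90°S: lon 3.65992°, lat 124.58490°.
Field: lon ⌊3.65992/20⌋ = 0 → A; lat ⌊124.58490/10⌋ = 12 → M.
Square: lon ⌊3.65992/2⌋ = 1; lat ⌊4.58490/1⌋ = 4.
Subsquare: lon ⌊1.65992/0.0833333⌋ = 19 → t; lat ⌊0.58490/0.0416667⌋ = 14 → o.
Extended square: lon ⌊0.07658/0.00833333⌋ = 9; lat ⌊0.00157/0.00416667⌋ = 0.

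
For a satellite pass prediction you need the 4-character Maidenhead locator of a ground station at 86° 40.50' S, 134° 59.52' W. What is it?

CA23

Add 180° to longitude and 90° to latitude: 45.01, 3.33.
Field (20°×10°, letters A–R): lon ⌊45.01/20⌋ = 2 → C; lat ⌊3.33/10⌋ = 0 → A.
Square (2°×1°, digits 0–9): lon ⌊5.01/2⌋ = 2; lat ⌊3.33/1⌋ = 3.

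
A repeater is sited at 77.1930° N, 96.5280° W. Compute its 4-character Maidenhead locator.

Offset from 180°W / 90°S: lon 83.47°, lat 167.19°.
Field: 83.47/20 → 4 → E, 167.19/10 → 16 → Q; chars EQ.
Square: 3.47/2 → 1, 7.19/1 → 7; chars 17.

EQ17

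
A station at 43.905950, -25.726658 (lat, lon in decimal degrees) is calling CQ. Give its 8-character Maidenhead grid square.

Shift to the Maidenhead origin (180°W, 90°S): lon 154.27334, lat 133.90595.
Field: lon ⌊154.27334/20⌋ = 7 → H; lat ⌊133.90595/10⌋ = 13 → N.
Square: lon ⌊14.27334/2⌋ = 7; lat ⌊3.90595/1⌋ = 3.
Subsquare: lon ⌊0.27334/0.0833333⌋ = 3 → d; lat ⌊0.90595/0.0416667⌋ = 21 → v.
Extended square: lon ⌊0.02334/0.00833333⌋ = 2; lat ⌊0.03095/0.00416667⌋ = 7.

HN73dv27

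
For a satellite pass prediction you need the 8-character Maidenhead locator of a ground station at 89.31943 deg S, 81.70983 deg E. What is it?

NA00uq53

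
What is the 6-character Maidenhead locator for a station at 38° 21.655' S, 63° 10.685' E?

Offset from 180°W / 90°S: lon 243.1781°, lat 51.6391°.
Field: lon ⌊243.1781/20⌋ = 12 → M; lat ⌊51.6391/10⌋ = 5 → F.
Square: lon ⌊3.1781/2⌋ = 1; lat ⌊1.6391/1⌋ = 1.
Subsquare: lon ⌊1.1781/0.0833333⌋ = 14 → o; lat ⌊0.6391/0.0416667⌋ = 15 → p.

MF11op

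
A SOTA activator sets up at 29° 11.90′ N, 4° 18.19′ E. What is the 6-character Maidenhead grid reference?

JL29de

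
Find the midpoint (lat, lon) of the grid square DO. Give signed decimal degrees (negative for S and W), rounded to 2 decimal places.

Field D=3, O=14: +3·20° lon, +14·10° lat → SW at lon -120°, lat 50°.
Cell spans 20° lon × 10° lat. Centre is SW corner plus half of each.
latitude 55.00, longitude -110.00.

55.00, -110.00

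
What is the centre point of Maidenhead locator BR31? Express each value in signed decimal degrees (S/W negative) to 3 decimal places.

81.500, -153.000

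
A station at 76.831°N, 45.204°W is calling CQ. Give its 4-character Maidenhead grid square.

GQ76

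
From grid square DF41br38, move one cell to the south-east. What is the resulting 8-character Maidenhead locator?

DF41br47

Longitude extended square 3; +1 → 4.
Latitude extended square 8; −1 → 7.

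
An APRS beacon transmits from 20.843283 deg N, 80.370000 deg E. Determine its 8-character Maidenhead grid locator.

Add 180° to longitude and 90° to latitude: 260.37000, 110.84328.
Field: lon ⌊260.37000/20⌋ = 13 → N; lat ⌊110.84328/10⌋ = 11 → L.
Square: lon ⌊0.37000/2⌋ = 0; lat ⌊0.84328/1⌋ = 0.
Subsquare: lon ⌊0.37000/0.0833333⌋ = 4 → e; lat ⌊0.84328/0.0416667⌋ = 20 → u.
Extended square: lon ⌊0.03667/0.00833333⌋ = 4; lat ⌊0.00995/0.00416667⌋ = 2.

NL00eu42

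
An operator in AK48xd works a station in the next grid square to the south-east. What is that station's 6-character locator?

AK58ac

Longitude subsquare x = 23; +1 → 24, wraps to 0 = a, carry into square.
Longitude square 4; +1 → 5.
Latitude subsquare d = 3; −1 → 2 = c.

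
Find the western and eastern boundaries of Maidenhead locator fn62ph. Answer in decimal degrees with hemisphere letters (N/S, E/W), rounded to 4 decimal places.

Field F=5, N=13: +5·20° lon, +13·10° lat → SW at lon -80°, lat 40°.
Square 6, 2: +6·2° lon, +2·1° lat → SW at lon -68°, lat 42°.
Subsquare p=15, h=7: +15·0.0833333° lon, +7·0.0416667° lat → SW at lon -66.75°, lat 42.2917°.
Cell spans 0.0833333° lon × 0.0416667° lat.
west 66.7500° W, east 66.6667° W.

66.7500° W, 66.6667° W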